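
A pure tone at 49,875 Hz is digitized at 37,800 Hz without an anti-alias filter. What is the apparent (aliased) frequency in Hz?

Nyquist = 37,800/2 = 18,900 Hz; 49,875 Hz exceeds it.
Alias = |49,875 − 1×37,800| = |49,875 − 37,800| = 12,075 Hz.

12,075 Hz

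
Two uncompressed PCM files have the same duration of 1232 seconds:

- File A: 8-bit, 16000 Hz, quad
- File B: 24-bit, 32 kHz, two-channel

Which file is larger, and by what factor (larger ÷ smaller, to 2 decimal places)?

File A: 16,000 × 1 × 4 = 64,000 bytes/s.
File B: 32,000 × 3 × 2 = 192,000 bytes/s.
File B is larger; ratio = 236,544,000 / 78,848,000 = 3.00.

File B, by a factor of 3.00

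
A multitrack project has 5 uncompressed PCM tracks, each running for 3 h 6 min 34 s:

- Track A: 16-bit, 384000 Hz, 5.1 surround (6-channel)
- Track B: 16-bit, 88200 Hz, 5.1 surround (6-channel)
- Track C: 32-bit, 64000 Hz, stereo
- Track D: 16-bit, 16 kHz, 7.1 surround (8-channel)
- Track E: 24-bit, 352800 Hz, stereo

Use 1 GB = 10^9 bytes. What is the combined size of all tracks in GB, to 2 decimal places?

3 h 6 min 34 s = 11,194 s.
Track A: 384,000 × 11,194 × 2 × 6 = 51,581,952,000 bytes.
Track B: 88,200 × 11,194 × 2 × 6 = 11,847,729,600 bytes.
Track C: 64,000 × 11,194 × 4 × 2 = 5,731,328,000 bytes.
Track D: 16,000 × 11,194 × 2 × 8 = 2,865,664,000 bytes.
Track E: 352,800 × 11,194 × 3 × 2 = 23,695,459,200 bytes.
Total = 95,722,132,800 bytes = 95.72 GB.

95.72 GB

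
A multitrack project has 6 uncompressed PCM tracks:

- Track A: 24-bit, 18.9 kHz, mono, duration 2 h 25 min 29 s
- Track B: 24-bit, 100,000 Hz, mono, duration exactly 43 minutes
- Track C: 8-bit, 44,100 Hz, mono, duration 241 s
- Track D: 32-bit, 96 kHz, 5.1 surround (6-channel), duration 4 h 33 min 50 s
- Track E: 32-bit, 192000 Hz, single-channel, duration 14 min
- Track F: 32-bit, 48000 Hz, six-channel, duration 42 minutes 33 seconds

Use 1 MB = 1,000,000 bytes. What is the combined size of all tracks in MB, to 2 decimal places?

42720.46 MB

Track A: 2 h 25 min 29 s = 8,729 s; 18,900 × 8,729 × 3 × 1 = 494,934,300 bytes.
Track B: exactly 43 minutes = 2,580 s; 100,000 × 2,580 × 3 × 1 = 774,000,000 bytes.
Track C: 44,100 × 241 × 1 × 1 = 10,628,100 bytes.
Track D: 4 h 33 min 50 s = 16,430 s; 96,000 × 16,430 × 4 × 6 = 37,854,720,000 bytes.
Track E: 14 min = 840 s; 192,000 × 840 × 4 × 1 = 645,120,000 bytes.
Track F: 42 minutes 33 seconds = 2,553 s; 48,000 × 2,553 × 4 × 6 = 2,941,056,000 bytes.
Total = 42,720,458,400 bytes = 42720.46 MB.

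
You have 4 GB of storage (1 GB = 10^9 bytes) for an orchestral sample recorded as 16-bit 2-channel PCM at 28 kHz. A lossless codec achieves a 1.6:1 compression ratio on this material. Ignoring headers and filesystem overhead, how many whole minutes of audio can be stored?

Uncompressed byte rate = 28,000 × 2 × 2 = 112,000 bytes/s.
After 1.6:1 compression, effective rate ≈ 70000 bytes/s.
Capacity = 4 × 1,000,000,000 = 4,000,000,000 bytes.
4,000,000,000 / effective rate ≈ 57142.86 s → 952 minutes.

952 minutes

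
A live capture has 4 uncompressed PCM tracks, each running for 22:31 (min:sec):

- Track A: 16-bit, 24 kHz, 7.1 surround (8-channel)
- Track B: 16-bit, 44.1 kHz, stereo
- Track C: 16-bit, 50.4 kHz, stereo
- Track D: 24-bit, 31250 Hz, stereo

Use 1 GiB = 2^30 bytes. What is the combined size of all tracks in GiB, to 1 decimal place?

22:31 (min:sec) = 1,351 s.
Track A: 24,000 × 1,351 × 2 × 8 = 518,784,000 bytes.
Track B: 44,100 × 1,351 × 2 × 2 = 238,316,400 bytes.
Track C: 50,400 × 1,351 × 2 × 2 = 272,361,600 bytes.
Track D: 31,250 × 1,351 × 3 × 2 = 253,312,500 bytes.
Total = 1,282,774,500 bytes = 1.2 GiB.

1.2 GiB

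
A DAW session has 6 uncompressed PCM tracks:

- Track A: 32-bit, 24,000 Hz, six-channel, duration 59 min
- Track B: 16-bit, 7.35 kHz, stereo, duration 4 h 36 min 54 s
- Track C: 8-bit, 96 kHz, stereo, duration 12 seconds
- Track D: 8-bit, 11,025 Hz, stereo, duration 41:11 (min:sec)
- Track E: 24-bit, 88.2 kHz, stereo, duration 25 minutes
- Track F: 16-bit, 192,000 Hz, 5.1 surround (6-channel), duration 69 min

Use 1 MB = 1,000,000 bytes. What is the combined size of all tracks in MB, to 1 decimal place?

12916.6 MB

Track A: 59 min = 3,540 s; 24,000 × 3,540 × 4 × 6 = 2,039,040,000 bytes.
Track B: 4 h 36 min 54 s = 16,614 s; 7,350 × 16,614 × 2 × 2 = 488,451,600 bytes.
Track C: 96,000 × 12 × 1 × 2 = 2,304,000 bytes.
Track D: 41:11 (min:sec) = 2,471 s; 11,025 × 2,471 × 1 × 2 = 54,485,550 bytes.
Track E: 25 minutes = 1,500 s; 88,200 × 1,500 × 3 × 2 = 793,800,000 bytes.
Track F: 69 min = 4,140 s; 192,000 × 4,140 × 2 × 6 = 9,538,560,000 bytes.
Total = 12,916,641,150 bytes = 12916.6 MB.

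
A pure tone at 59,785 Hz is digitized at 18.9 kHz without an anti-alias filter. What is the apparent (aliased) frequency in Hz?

3,085 Hz

Nyquist = 18,900/2 = 9,450 Hz; 59,785 Hz exceeds it.
Alias = |59,785 − 3×18,900| = |59,785 − 56,700| = 3,085 Hz.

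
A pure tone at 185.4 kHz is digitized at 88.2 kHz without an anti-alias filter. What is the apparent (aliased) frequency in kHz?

Nyquist = 88,200/2 = 44,100 Hz; 185,400 Hz exceeds it.
Alias = |185,400 − 2×88,200| = |185,400 − 176,400| = 9,000 Hz = 9 kHz.

9 kHz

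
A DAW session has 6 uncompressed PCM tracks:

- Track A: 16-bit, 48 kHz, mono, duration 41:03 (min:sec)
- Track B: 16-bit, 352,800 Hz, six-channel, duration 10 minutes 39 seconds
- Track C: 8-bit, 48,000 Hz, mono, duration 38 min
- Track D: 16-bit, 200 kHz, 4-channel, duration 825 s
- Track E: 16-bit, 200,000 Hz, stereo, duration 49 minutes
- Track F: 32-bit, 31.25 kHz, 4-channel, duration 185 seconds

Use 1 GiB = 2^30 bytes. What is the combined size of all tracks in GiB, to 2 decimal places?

6.35 GiB

Track A: 41:03 (min:sec) = 2,463 s; 48,000 × 2,463 × 2 × 1 = 236,448,000 bytes.
Track B: 10 minutes 39 seconds = 639 s; 352,800 × 639 × 2 × 6 = 2,705,270,400 bytes.
Track C: 38 min = 2,280 s; 48,000 × 2,280 × 1 × 1 = 109,440,000 bytes.
Track D: 200,000 × 825 × 2 × 4 = 1,320,000,000 bytes.
Track E: 49 minutes = 2,940 s; 200,000 × 2,940 × 2 × 2 = 2,352,000,000 bytes.
Track F: 31,250 × 185 × 4 × 4 = 92,500,000 bytes.
Total = 6,815,658,400 bytes = 6.35 GiB.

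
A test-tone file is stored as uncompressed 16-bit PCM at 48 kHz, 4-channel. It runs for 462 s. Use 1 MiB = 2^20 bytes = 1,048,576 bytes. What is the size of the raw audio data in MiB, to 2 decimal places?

169.19 MiB

Bytes = 48,000 samples/s × 462 s × 2 bytes/sample × 4 ch = 177,408,000 bytes.
177,408,000 / 1,048,576 = 169.19 MiB.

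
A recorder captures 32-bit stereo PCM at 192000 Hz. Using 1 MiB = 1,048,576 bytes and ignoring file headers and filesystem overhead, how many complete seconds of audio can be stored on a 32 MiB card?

Uncompressed byte rate = 192,000 × 4 × 2 = 1,536,000 bytes/s.
Capacity = 32 × 1,048,576 = 33,554,432 bytes.
33,554,432 / 1,536,000 ≈ 21.85 s → 21 seconds.

21 seconds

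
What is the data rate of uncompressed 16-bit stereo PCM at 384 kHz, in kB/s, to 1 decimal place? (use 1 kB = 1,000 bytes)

1536.0 kB/s

Bit rate = 384,000 × 16 × 2 = 12,288,000 bits/s.
12,288,000 / 8 = 1,536,000 B/s = 1536.0 kB/s.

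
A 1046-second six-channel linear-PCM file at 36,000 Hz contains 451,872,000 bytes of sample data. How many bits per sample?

16 bits

Bytes per sample = 451,872,000 / (36,000 × 1,046 × 6) = 451,872,000 / 225,936,000 = 2.
Bit depth = 2 × 8 = 16 bits.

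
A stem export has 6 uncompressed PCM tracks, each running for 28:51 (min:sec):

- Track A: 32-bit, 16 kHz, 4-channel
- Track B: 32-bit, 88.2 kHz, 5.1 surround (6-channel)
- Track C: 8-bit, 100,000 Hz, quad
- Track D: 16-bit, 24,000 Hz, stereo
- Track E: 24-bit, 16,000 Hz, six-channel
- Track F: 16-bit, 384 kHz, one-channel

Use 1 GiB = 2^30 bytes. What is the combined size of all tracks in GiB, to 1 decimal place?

28:51 (min:sec) = 1,731 s.
Track A: 16,000 × 1,731 × 4 × 4 = 443,136,000 bytes.
Track B: 88,200 × 1,731 × 4 × 6 = 3,664,180,800 bytes.
Track C: 100,000 × 1,731 × 1 × 4 = 692,400,000 bytes.
Track D: 24,000 × 1,731 × 2 × 2 = 166,176,000 bytes.
Track E: 16,000 × 1,731 × 3 × 6 = 498,528,000 bytes.
Track F: 384,000 × 1,731 × 2 × 1 = 1,329,408,000 bytes.
Total = 6,793,828,800 bytes = 6.3 GiB.

6.3 GiB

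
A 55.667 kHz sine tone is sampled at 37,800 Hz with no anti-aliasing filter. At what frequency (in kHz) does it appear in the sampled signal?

17.867 kHz

Nyquist = 37,800/2 = 18,900 Hz; 55,667 Hz exceeds it.
Alias = |55,667 − 1×37,800| = |55,667 − 37,800| = 17,867 Hz = 17.867 kHz.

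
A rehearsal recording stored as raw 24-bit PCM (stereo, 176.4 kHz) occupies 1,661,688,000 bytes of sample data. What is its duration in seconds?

Byte rate = 176,400 × 3 × 2 = 1,058,400 bytes/s.
Duration = 1,661,688,000 / 1,058,400 = 1,570 s.

1,570 seconds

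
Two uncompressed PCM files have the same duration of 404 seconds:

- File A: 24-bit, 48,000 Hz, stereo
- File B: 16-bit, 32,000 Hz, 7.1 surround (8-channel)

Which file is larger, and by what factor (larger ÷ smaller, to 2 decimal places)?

File B, by a factor of 1.78

File A: 48,000 × 3 × 2 = 288,000 bytes/s.
File B: 32,000 × 2 × 8 = 512,000 bytes/s.
File B is larger; ratio = 206,848,000 / 116,352,000 = 1.78.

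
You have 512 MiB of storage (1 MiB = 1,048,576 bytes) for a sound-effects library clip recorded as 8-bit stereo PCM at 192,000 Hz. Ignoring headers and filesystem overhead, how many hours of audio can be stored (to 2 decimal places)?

Uncompressed byte rate = 192,000 × 1 × 2 = 384,000 bytes/s.
Capacity = 512 × 1,048,576 = 536,870,912 bytes.
536,870,912 / 384,000 ≈ 1398.1 s → 0.39 hours.

0.39 hours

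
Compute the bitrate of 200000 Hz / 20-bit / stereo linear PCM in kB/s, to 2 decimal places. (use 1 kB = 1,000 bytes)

1000.00 kB/s

Bit rate = 200,000 × 20 × 2 = 8,000,000 bits/s.
8,000,000 / 8 = 1,000,000 B/s = 1000.00 kB/s.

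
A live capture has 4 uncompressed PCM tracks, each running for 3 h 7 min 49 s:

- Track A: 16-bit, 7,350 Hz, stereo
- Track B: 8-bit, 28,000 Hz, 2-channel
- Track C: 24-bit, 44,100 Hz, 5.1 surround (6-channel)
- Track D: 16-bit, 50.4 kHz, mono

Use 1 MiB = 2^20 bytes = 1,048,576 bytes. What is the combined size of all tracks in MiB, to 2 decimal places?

10532.02 MiB

3 h 7 min 49 s = 11,269 s.
Track A: 7,350 × 11,269 × 2 × 2 = 331,308,600 bytes.
Track B: 28,000 × 11,269 × 1 × 2 = 631,064,000 bytes.
Track C: 44,100 × 11,269 × 3 × 6 = 8,945,332,200 bytes.
Track D: 50,400 × 11,269 × 2 × 1 = 1,135,915,200 bytes.
Total = 11,043,620,000 bytes = 10532.02 MiB.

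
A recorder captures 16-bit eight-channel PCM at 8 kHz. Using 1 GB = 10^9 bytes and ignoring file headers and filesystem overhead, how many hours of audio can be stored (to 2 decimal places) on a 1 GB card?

Uncompressed byte rate = 8,000 × 2 × 8 = 128,000 bytes/s.
Capacity = 1 × 1,000,000,000 = 1,000,000,000 bytes.
1,000,000,000 / 128,000 ≈ 7812.5 s → 2.17 hours.

2.17 hours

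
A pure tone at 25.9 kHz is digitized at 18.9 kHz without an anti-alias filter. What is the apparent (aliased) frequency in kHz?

7 kHz

Nyquist = 18,900/2 = 9,450 Hz; 25,900 Hz exceeds it.
Alias = |25,900 − 1×18,900| = |25,900 − 18,900| = 7,000 Hz = 7 kHz.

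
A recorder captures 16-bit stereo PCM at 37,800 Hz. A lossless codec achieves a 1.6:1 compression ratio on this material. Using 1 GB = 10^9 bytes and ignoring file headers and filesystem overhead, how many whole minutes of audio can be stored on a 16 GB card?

Uncompressed byte rate = 37,800 × 2 × 2 = 151,200 bytes/s.
After 1.6:1 compression, effective rate ≈ 94500 bytes/s.
Capacity = 16 × 1,000,000,000 = 16,000,000,000 bytes.
16,000,000,000 / effective rate ≈ 169312.17 s → 2,821 minutes.

2,821 minutes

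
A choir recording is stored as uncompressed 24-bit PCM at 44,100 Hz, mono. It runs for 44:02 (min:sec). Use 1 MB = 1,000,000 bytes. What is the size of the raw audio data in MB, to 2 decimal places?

Duration = 44:02 (min:sec) = 2,642 s.
Bytes = 44,100 samples/s × 2,642 s × 3 bytes/sample × 1 ch = 349,536,600 bytes.
349,536,600 / 1,000,000 = 349.54 MB.

349.54 MB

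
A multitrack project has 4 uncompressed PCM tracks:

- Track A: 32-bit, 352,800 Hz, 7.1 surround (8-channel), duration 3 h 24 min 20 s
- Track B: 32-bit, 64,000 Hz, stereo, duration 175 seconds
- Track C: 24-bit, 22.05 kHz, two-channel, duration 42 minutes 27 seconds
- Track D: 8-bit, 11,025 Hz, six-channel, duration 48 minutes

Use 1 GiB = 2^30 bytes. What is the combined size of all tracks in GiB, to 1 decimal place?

129.5 GiB

Track A: 3 h 24 min 20 s = 12,260 s; 352,800 × 12,260 × 4 × 8 = 138,410,496,000 bytes.
Track B: 64,000 × 175 × 4 × 2 = 89,600,000 bytes.
Track C: 42 minutes 27 seconds = 2,547 s; 22,050 × 2,547 × 3 × 2 = 336,968,100 bytes.
Track D: 48 minutes = 2,880 s; 11,025 × 2,880 × 1 × 6 = 190,512,000 bytes.
Total = 139,027,576,100 bytes = 129.5 GiB.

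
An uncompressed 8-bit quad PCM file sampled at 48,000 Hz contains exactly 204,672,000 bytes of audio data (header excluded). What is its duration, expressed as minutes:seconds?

Byte rate = 48,000 × 1 × 4 = 192,000 bytes/s.
Duration = 204,672,000 / 192,000 = 1,066 s.
1,066 s = 17:46.

17:46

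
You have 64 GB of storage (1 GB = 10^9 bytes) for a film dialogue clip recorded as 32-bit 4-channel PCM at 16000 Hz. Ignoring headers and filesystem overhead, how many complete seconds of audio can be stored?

250,000 seconds

Uncompressed byte rate = 16,000 × 4 × 4 = 256,000 bytes/s.
Capacity = 64 × 1,000,000,000 = 64,000,000,000 bytes.
64,000,000,000 / 256,000 ≈ 250000 s → 250,000 seconds.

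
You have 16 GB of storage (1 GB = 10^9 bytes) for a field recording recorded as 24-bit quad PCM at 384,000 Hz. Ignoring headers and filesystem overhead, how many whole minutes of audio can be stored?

Uncompressed byte rate = 384,000 × 3 × 4 = 4,608,000 bytes/s.
Capacity = 16 × 1,000,000,000 = 16,000,000,000 bytes.
16,000,000,000 / 4,608,000 ≈ 3472.22 s → 57 minutes.

57 minutes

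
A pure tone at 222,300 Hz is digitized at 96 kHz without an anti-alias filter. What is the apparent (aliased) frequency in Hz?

30,300 Hz

Nyquist = 96,000/2 = 48,000 Hz; 222,300 Hz exceeds it.
Alias = |222,300 − 2×96,000| = |222,300 − 192,000| = 30,300 Hz.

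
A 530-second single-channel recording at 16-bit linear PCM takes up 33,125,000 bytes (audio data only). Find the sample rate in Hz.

Bytes = sample_rate × seconds × bytes_per_sample × channels.
sample_rate = 33,125,000 / (530 × 2 × 1) = 33,125,000 / 1,060 = 31,250 Hz.

31,250 Hz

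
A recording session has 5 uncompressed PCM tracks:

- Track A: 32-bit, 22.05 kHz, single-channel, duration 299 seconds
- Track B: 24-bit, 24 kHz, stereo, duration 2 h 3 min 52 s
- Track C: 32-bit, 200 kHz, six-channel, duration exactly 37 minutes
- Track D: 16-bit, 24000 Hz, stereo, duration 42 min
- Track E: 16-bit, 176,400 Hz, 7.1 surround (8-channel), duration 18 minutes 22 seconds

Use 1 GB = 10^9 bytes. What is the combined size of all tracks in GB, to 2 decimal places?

Track A: 22,050 × 299 × 4 × 1 = 26,371,800 bytes.
Track B: 2 h 3 min 52 s = 7,432 s; 24,000 × 7,432 × 3 × 2 = 1,070,208,000 bytes.
Track C: exactly 37 minutes = 2,220 s; 200,000 × 2,220 × 4 × 6 = 10,656,000,000 bytes.
Track D: 42 min = 2,520 s; 24,000 × 2,520 × 2 × 2 = 241,920,000 bytes.
Track E: 18 minutes 22 seconds = 1,102 s; 176,400 × 1,102 × 2 × 8 = 3,110,284,800 bytes.
Total = 15,104,784,600 bytes = 15.10 GB.

15.10 GB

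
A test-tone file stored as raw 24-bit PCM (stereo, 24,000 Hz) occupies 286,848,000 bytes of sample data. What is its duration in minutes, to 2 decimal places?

Byte rate = 24,000 × 3 × 2 = 144,000 bytes/s.
Duration = 286,848,000 / 144,000 = 1,992 s.
1,992 s / 60 = 33.20 minutes.

33.20 minutes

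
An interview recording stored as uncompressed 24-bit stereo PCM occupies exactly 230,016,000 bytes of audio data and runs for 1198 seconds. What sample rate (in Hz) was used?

32,000 Hz

Bytes = sample_rate × seconds × bytes_per_sample × channels.
sample_rate = 230,016,000 / (1,198 × 3 × 2) = 230,016,000 / 7,188 = 32,000 Hz.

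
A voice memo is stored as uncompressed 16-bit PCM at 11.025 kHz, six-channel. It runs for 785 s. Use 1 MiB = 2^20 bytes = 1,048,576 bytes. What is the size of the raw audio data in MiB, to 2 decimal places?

Bytes = 11,025 samples/s × 785 s × 2 bytes/sample × 6 ch = 103,855,500 bytes.
103,855,500 / 1,048,576 = 99.04 MiB.

99.04 MiB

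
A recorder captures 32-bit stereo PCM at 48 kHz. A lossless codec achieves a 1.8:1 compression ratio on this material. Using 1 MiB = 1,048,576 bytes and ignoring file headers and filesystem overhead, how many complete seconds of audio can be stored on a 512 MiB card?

Uncompressed byte rate = 48,000 × 4 × 2 = 384,000 bytes/s.
After 1.8:1 compression, effective rate ≈ 213333.33 bytes/s.
Capacity = 512 × 1,048,576 = 536,870,912 bytes.
536,870,912 / effective rate ≈ 2516.58 s → 2,516 seconds.

2,516 seconds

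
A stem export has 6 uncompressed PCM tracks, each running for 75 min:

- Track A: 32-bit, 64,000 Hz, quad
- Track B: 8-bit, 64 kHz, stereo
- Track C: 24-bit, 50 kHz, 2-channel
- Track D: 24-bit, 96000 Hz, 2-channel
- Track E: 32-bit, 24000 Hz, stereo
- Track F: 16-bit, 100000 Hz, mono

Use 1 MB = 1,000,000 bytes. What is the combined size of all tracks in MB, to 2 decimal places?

75 min = 4,500 s.
Track A: 64,000 × 4,500 × 4 × 4 = 4,608,000,000 bytes.
Track B: 64,000 × 4,500 × 1 × 2 = 576,000,000 bytes.
Track C: 50,000 × 4,500 × 3 × 2 = 1,350,000,000 bytes.
Track D: 96,000 × 4,500 × 3 × 2 = 2,592,000,000 bytes.
Track E: 24,000 × 4,500 × 4 × 2 = 864,000,000 bytes.
Track F: 100,000 × 4,500 × 2 × 1 = 900,000,000 bytes.
Total = 10,890,000,000 bytes = 10890.00 MB.

10890.00 MB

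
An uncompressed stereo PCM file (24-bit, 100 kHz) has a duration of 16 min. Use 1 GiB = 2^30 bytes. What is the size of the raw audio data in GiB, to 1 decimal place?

0.5 GiB

Duration = 16 min = 960 s.
Bytes = 100,000 samples/s × 960 s × 3 bytes/sample × 2 ch = 576,000,000 bytes.
576,000,000 / 1,073,741,824 = 0.5 GiB.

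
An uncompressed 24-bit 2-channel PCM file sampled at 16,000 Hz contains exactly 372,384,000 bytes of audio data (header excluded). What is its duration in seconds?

3,879 seconds

Byte rate = 16,000 × 3 × 2 = 96,000 bytes/s.
Duration = 372,384,000 / 96,000 = 3,879 s.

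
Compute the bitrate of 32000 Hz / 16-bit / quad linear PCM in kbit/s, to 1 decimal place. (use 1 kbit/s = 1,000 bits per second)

Bit rate = 32,000 × 16 × 4 = 2,048,000 bits/s.
= 2048.0 kbit/s.

2048.0 kbit/s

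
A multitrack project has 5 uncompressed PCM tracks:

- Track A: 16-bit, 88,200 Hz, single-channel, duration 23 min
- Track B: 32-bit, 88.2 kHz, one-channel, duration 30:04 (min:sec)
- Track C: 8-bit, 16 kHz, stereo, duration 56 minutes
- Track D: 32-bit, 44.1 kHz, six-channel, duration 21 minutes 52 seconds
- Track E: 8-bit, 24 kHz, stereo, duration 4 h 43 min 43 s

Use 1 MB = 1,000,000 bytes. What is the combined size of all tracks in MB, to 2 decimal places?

Track A: 23 min = 1,380 s; 88,200 × 1,380 × 2 × 1 = 243,432,000 bytes.
Track B: 30:04 (min:sec) = 1,804 s; 88,200 × 1,804 × 4 × 1 = 636,451,200 bytes.
Track C: 56 minutes = 3,360 s; 16,000 × 3,360 × 1 × 2 = 107,520,000 bytes.
Track D: 21 minutes 52 seconds = 1,312 s; 44,100 × 1,312 × 4 × 6 = 1,388,620,800 bytes.
Track E: 4 h 43 min 43 s = 17,023 s; 24,000 × 17,023 × 1 × 2 = 817,104,000 bytes.
Total = 3,193,128,000 bytes = 3193.13 MB.

3193.13 MB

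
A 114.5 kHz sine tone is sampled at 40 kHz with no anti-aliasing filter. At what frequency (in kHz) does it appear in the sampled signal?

Nyquist = 40,000/2 = 20,000 Hz; 114,500 Hz exceeds it.
Alias = |114,500 − 3×40,000| = |114,500 − 120,000| = 5,500 Hz = 5.5 kHz.

5.5 kHz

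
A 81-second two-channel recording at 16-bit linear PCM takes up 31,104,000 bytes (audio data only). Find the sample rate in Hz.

Bytes = sample_rate × seconds × bytes_per_sample × channels.
sample_rate = 31,104,000 / (81 × 2 × 2) = 31,104,000 / 324 = 96,000 Hz.

96,000 Hz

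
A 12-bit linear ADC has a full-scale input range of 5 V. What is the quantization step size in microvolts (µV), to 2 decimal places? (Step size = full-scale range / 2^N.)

5 V / 2^12 = 5 / 4,096 V = 1220.70 µV.

1220.70 µV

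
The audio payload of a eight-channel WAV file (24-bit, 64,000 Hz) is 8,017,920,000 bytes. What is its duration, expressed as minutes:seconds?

Byte rate = 64,000 × 3 × 8 = 1,536,000 bytes/s.
Duration = 8,017,920,000 / 1,536,000 = 5,220 s.
5,220 s = 87:00.

87:00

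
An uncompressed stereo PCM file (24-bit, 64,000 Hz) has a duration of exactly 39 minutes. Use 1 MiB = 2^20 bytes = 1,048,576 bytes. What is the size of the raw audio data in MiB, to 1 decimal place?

856.9 MiB

Duration = exactly 39 minutes = 2,340 s.
Bytes = 64,000 samples/s × 2,340 s × 3 bytes/sample × 2 ch = 898,560,000 bytes.
898,560,000 / 1,048,576 = 856.9 MiB.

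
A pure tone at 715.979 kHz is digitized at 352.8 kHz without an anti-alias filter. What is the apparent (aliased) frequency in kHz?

10.379 kHz

Nyquist = 352,800/2 = 176,400 Hz; 715,979 Hz exceeds it.
Alias = |715,979 − 2×352,800| = |715,979 − 705,600| = 10,379 Hz = 10.379 kHz.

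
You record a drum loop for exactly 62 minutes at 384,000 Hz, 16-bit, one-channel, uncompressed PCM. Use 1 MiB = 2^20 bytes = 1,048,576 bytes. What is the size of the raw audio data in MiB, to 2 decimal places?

Duration = exactly 62 minutes = 3,720 s.
Bytes = 384,000 samples/s × 3,720 s × 2 bytes/sample × 1 ch = 2,856,960,000 bytes.
2,856,960,000 / 1,048,576 = 2724.61 MiB.

2724.61 MiB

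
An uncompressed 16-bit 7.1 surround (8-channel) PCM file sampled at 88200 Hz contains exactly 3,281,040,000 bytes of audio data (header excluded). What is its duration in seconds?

Byte rate = 88,200 × 2 × 8 = 1,411,200 bytes/s.
Duration = 3,281,040,000 / 1,411,200 = 2,325 s.

2,325 seconds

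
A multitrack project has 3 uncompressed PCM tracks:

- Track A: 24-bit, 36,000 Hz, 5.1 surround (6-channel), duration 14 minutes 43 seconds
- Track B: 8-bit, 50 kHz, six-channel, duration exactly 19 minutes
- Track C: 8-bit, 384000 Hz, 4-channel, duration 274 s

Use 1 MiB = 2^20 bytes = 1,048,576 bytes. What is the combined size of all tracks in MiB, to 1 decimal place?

Track A: 14 minutes 43 seconds = 883 s; 36,000 × 883 × 3 × 6 = 572,184,000 bytes.
Track B: exactly 19 minutes = 1,140 s; 50,000 × 1,140 × 1 × 6 = 342,000,000 bytes.
Track C: 384,000 × 274 × 1 × 4 = 420,864,000 bytes.
Total = 1,335,048,000 bytes = 1273.2 MiB.

1273.2 MiB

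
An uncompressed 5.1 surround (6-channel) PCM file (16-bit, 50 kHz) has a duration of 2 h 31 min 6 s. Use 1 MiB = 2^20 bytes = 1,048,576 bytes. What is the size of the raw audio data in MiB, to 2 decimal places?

5187.61 MiB

Duration = 2 h 31 min 6 s = 9,066 s.
Bytes = 50,000 samples/s × 9,066 s × 2 bytes/sample × 6 ch = 5,439,600,000 bytes.
5,439,600,000 / 1,048,576 = 5187.61 MiB.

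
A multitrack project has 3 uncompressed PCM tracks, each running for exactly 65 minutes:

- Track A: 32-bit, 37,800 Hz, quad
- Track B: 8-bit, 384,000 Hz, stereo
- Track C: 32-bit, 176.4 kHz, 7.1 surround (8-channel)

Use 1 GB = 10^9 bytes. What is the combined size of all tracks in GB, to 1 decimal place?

exactly 65 minutes = 3,900 s.
Track A: 37,800 × 3,900 × 4 × 4 = 2,358,720,000 bytes.
Track B: 384,000 × 3,900 × 1 × 2 = 2,995,200,000 bytes.
Track C: 176,400 × 3,900 × 4 × 8 = 22,014,720,000 bytes.
Total = 27,368,640,000 bytes = 27.4 GB.

27.4 GB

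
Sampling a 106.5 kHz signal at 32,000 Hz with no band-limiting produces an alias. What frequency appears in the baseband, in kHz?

10.5 kHz

Nyquist = 32,000/2 = 16,000 Hz; 106,500 Hz exceeds it.
Alias = |106,500 − 3×32,000| = |106,500 − 96,000| = 10,500 Hz = 10.5 kHz.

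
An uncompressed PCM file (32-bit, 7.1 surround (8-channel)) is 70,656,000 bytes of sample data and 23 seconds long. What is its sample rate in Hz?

Bytes = sample_rate × seconds × bytes_per_sample × channels.
sample_rate = 70,656,000 / (23 × 4 × 8) = 70,656,000 / 736 = 96,000 Hz.

96,000 Hz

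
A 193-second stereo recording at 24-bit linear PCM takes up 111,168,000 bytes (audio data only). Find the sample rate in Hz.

96,000 Hz

Bytes = sample_rate × seconds × bytes_per_sample × channels.
sample_rate = 111,168,000 / (193 × 3 × 2) = 111,168,000 / 1,158 = 96,000 Hz.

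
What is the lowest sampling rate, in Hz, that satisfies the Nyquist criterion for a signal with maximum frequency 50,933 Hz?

101,866 Hz

Minimum sample rate = 2 × 50,933 Hz = 101,866 Hz.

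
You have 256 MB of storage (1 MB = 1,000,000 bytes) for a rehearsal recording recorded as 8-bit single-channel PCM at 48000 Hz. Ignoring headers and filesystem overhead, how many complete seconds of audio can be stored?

Uncompressed byte rate = 48,000 × 1 × 1 = 48,000 bytes/s.
Capacity = 256 × 1,000,000 = 256,000,000 bytes.
256,000,000 / 48,000 ≈ 5333.33 s → 5,333 seconds.

5,333 seconds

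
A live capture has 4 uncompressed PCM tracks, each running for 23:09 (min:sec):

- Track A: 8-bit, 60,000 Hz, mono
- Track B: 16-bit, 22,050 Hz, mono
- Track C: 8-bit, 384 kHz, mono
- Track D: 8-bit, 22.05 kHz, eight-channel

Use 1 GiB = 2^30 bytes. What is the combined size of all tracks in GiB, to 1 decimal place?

23:09 (min:sec) = 1,389 s.
Track A: 60,000 × 1,389 × 1 × 1 = 83,340,000 bytes.
Track B: 22,050 × 1,389 × 2 × 1 = 61,254,900 bytes.
Track C: 384,000 × 1,389 × 1 × 1 = 533,376,000 bytes.
Track D: 22,050 × 1,389 × 1 × 8 = 245,019,600 bytes.
Total = 922,990,500 bytes = 0.9 GiB.

0.9 GiB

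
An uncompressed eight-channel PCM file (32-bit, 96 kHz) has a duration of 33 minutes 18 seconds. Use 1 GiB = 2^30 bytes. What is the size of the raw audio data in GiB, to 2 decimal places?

Duration = 33 minutes 18 seconds = 1,998 s.
Bytes = 96,000 samples/s × 1,998 s × 4 bytes/sample × 8 ch = 6,137,856,000 bytes.
6,137,856,000 / 1,073,741,824 = 5.72 GiB.

5.72 GiB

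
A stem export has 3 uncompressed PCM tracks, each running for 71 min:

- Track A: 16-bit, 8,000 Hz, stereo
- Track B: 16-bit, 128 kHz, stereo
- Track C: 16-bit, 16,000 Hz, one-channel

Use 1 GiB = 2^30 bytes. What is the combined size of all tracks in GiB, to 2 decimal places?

2.29 GiB

71 min = 4,260 s.
Track A: 8,000 × 4,260 × 2 × 2 = 136,320,000 bytes.
Track B: 128,000 × 4,260 × 2 × 2 = 2,181,120,000 bytes.
Track C: 16,000 × 4,260 × 2 × 1 = 136,320,000 bytes.
Total = 2,453,760,000 bytes = 2.29 GiB.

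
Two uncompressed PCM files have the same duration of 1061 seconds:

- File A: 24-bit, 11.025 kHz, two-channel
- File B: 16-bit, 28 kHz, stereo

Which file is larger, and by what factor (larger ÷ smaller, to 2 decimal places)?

File A: 11,025 × 3 × 2 = 66,150 bytes/s.
File B: 28,000 × 2 × 2 = 112,000 bytes/s.
File B is larger; ratio = 118,832,000 / 70,185,150 = 1.69.

File B, by a factor of 1.69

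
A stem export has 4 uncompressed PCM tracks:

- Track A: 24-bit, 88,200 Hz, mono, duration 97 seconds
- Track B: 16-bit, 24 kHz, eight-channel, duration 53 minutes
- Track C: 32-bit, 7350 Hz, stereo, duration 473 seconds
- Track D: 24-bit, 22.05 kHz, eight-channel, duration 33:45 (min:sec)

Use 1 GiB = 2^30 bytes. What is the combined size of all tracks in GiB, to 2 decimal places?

2.19 GiB

Track A: 88,200 × 97 × 3 × 1 = 25,666,200 bytes.
Track B: 53 minutes = 3,180 s; 24,000 × 3,180 × 2 × 8 = 1,221,120,000 bytes.
Track C: 7,350 × 473 × 4 × 2 = 27,812,400 bytes.
Track D: 33:45 (min:sec) = 2,025 s; 22,050 × 2,025 × 3 × 8 = 1,071,630,000 bytes.
Total = 2,346,228,600 bytes = 2.19 GiB.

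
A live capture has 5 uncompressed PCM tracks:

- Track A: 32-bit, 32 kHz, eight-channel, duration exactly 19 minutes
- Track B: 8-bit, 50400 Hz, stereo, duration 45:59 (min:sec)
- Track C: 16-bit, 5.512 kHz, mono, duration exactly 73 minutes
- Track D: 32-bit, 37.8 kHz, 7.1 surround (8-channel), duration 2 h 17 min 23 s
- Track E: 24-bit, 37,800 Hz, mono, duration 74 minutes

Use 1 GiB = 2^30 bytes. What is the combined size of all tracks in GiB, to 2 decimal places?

Track A: exactly 19 minutes = 1,140 s; 32,000 × 1,140 × 4 × 8 = 1,167,360,000 bytes.
Track B: 45:59 (min:sec) = 2,759 s; 50,400 × 2,759 × 1 × 2 = 278,107,200 bytes.
Track C: exactly 73 minutes = 4,380 s; 5,512 × 4,380 × 2 × 1 = 48,285,120 bytes.
Track D: 2 h 17 min 23 s = 8,243 s; 37,800 × 8,243 × 4 × 8 = 9,970,732,800 bytes.
Track E: 74 minutes = 4,440 s; 37,800 × 4,440 × 3 × 1 = 503,496,000 bytes.
Total = 11,967,981,120 bytes = 11.15 GiB.

11.15 GiB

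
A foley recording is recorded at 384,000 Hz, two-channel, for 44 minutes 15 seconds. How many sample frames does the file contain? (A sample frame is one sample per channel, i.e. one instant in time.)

1,019,520,000 sample frames

44 minutes 15 seconds = 2,655 s.
384,000 samples/s × 2,655 s = 1,019,520,000 frames.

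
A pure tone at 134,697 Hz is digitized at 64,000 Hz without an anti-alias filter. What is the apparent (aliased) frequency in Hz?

6,697 Hz

Nyquist = 64,000/2 = 32,000 Hz; 134,697 Hz exceeds it.
Alias = |134,697 − 2×64,000| = |134,697 − 128,000| = 6,697 Hz.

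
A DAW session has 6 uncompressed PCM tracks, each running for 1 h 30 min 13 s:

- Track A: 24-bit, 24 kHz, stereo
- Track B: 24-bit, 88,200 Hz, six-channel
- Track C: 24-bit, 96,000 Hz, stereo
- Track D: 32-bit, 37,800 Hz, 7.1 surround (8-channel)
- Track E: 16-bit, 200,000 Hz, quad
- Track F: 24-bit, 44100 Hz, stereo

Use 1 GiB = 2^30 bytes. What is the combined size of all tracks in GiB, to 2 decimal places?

1 h 30 min 13 s = 5,413 s.
Track A: 24,000 × 5,413 × 3 × 2 = 779,472,000 bytes.
Track B: 88,200 × 5,413 × 3 × 6 = 8,593,678,800 bytes.
Track C: 96,000 × 5,413 × 3 × 2 = 3,117,888,000 bytes.
Track D: 37,800 × 5,413 × 4 × 8 = 6,547,564,800 bytes.
Track E: 200,000 × 5,413 × 2 × 4 = 8,660,800,000 bytes.
Track F: 44,100 × 5,413 × 3 × 2 = 1,432,279,800 bytes.
Total = 29,131,683,400 bytes = 27.13 GiB.

27.13 GiB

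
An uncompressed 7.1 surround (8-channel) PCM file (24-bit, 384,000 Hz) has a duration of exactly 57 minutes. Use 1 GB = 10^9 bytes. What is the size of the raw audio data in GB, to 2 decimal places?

31.52 GB

Duration = exactly 57 minutes = 3,420 s.
Bytes = 384,000 samples/s × 3,420 s × 3 bytes/sample × 8 ch = 31,518,720,000 bytes.
31,518,720,000 / 1,000,000,000 = 31.52 GB.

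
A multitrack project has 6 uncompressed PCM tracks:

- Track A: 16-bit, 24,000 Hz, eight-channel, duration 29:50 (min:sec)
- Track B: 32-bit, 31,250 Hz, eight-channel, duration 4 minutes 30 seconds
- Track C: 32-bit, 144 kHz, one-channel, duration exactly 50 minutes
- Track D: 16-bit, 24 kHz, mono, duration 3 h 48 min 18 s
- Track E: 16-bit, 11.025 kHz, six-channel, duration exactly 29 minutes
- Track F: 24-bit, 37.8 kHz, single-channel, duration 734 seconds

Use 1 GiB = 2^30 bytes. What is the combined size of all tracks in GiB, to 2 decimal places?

Track A: 29:50 (min:sec) = 1,790 s; 24,000 × 1,790 × 2 × 8 = 687,360,000 bytes.
Track B: 4 minutes 30 seconds = 270 s; 31,250 × 270 × 4 × 8 = 270,000,000 bytes.
Track C: exactly 50 minutes = 3,000 s; 144,000 × 3,000 × 4 × 1 = 1,728,000,000 bytes.
Track D: 3 h 48 min 18 s = 13,698 s; 24,000 × 13,698 × 2 × 1 = 657,504,000 bytes.
Track E: exactly 29 minutes = 1,740 s; 11,025 × 1,740 × 2 × 6 = 230,202,000 bytes.
Track F: 37,800 × 734 × 3 × 1 = 83,235,600 bytes.
Total = 3,656,301,600 bytes = 3.41 GiB.

3.41 GiB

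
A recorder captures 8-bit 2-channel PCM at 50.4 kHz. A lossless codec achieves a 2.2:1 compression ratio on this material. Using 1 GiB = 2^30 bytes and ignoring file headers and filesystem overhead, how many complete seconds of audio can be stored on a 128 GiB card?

Uncompressed byte rate = 50,400 × 1 × 2 = 100,800 bytes/s.
After 2.2:1 compression, effective rate ≈ 45818.18 bytes/s.
Capacity = 128 × 1,073,741,824 = 137,438,953,472 bytes.
137,438,953,472 / effective rate ≈ 2999659.7 s → 2,999,659 seconds.

2,999,659 seconds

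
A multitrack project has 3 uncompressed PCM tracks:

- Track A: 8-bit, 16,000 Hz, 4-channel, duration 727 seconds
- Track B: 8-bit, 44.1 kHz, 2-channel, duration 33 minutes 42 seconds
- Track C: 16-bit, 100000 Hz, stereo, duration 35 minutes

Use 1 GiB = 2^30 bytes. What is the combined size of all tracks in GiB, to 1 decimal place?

Track A: 16,000 × 727 × 1 × 4 = 46,528,000 bytes.
Track B: 33 minutes 42 seconds = 2,022 s; 44,100 × 2,022 × 1 × 2 = 178,340,400 bytes.
Track C: 35 minutes = 2,100 s; 100,000 × 2,100 × 2 × 2 = 840,000,000 bytes.
Total = 1,064,868,400 bytes = 1.0 GiB.

1.0 GiB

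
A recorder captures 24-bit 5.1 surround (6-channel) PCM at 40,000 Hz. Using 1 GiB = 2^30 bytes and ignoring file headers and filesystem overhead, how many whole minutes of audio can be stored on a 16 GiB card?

397 minutes

Uncompressed byte rate = 40,000 × 3 × 6 = 720,000 bytes/s.
Capacity = 16 × 1,073,741,824 = 17,179,869,184 bytes.
17,179,869,184 / 720,000 ≈ 23860.93 s → 397 minutes.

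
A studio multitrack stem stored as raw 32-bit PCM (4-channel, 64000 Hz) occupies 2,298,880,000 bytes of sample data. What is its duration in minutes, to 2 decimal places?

Byte rate = 64,000 × 4 × 4 = 1,024,000 bytes/s.
Duration = 2,298,880,000 / 1,024,000 = 2,245 s.
2,245 s / 60 = 37.42 minutes.

37.42 minutes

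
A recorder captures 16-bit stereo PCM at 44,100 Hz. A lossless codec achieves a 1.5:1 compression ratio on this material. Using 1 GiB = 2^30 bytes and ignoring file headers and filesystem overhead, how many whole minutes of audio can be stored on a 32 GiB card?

Uncompressed byte rate = 44,100 × 2 × 2 = 176,400 bytes/s.
After 1.5:1 compression, effective rate ≈ 117600 bytes/s.
Capacity = 32 × 1,073,741,824 = 34,359,738,368 bytes.
34,359,738,368 / effective rate ≈ 292174.65 s → 4,869 minutes.

4,869 minutes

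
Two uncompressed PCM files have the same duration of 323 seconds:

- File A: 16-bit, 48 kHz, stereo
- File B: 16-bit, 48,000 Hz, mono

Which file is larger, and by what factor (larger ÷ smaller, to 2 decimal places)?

File A, by a factor of 2.00

File A: 48,000 × 2 × 2 = 192,000 bytes/s.
File B: 48,000 × 2 × 1 = 96,000 bytes/s.
File A is larger; ratio = 62,016,000 / 31,008,000 = 2.00.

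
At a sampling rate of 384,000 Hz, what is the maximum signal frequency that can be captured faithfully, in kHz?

Nyquist frequency = sample rate / 2 = 384,000 / 2 = 192 kHz.

192 kHz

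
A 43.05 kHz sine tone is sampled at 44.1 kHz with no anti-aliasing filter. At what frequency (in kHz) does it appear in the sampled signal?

1.05 kHz

Nyquist = 44,100/2 = 22,050 Hz; 43,050 Hz exceeds it.
Alias = |43,050 − 1×44,100| = |43,050 − 44,100| = 1,050 Hz = 1.05 kHz.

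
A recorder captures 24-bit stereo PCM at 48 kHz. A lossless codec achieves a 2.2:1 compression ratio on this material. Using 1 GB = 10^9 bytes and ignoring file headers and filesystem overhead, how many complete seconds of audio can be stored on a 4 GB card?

Uncompressed byte rate = 48,000 × 3 × 2 = 288,000 bytes/s.
After 2.2:1 compression, effective rate ≈ 130909.09 bytes/s.
Capacity = 4 × 1,000,000,000 = 4,000,000,000 bytes.
4,000,000,000 / effective rate ≈ 30555.56 s → 30,555 seconds.

30,555 seconds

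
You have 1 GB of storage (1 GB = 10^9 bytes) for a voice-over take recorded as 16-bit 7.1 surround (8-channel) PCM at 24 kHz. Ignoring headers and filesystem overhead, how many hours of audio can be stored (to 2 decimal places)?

0.72 hours

Uncompressed byte rate = 24,000 × 2 × 8 = 384,000 bytes/s.
Capacity = 1 × 1,000,000,000 = 1,000,000,000 bytes.
1,000,000,000 / 384,000 ≈ 2604.17 s → 0.72 hours.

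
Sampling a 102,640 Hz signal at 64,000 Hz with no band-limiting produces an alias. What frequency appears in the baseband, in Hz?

Nyquist = 64,000/2 = 32,000 Hz; 102,640 Hz exceeds it.
Alias = |102,640 − 2×64,000| = |102,640 − 128,000| = 25,360 Hz.

25,360 Hz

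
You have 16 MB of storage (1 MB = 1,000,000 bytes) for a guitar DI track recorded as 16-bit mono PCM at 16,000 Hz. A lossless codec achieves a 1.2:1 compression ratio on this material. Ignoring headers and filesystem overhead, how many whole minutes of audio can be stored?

Uncompressed byte rate = 16,000 × 2 × 1 = 32,000 bytes/s.
After 1.2:1 compression, effective rate ≈ 26666.67 bytes/s.
Capacity = 16 × 1,000,000 = 16,000,000 bytes.
16,000,000 / effective rate ≈ 600 s → 10 minutes.

10 minutes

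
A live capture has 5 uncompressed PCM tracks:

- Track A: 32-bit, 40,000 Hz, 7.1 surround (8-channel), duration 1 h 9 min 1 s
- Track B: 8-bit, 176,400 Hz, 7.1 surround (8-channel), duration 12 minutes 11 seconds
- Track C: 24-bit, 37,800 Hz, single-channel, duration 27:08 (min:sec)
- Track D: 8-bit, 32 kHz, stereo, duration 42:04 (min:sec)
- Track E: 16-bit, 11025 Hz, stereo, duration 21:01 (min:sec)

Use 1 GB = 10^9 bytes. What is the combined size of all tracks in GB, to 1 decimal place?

Track A: 1 h 9 min 1 s = 4,141 s; 40,000 × 4,141 × 4 × 8 = 5,300,480,000 bytes.
Track B: 12 minutes 11 seconds = 731 s; 176,400 × 731 × 1 × 8 = 1,031,587,200 bytes.
Track C: 27:08 (min:sec) = 1,628 s; 37,800 × 1,628 × 3 × 1 = 184,615,200 bytes.
Track D: 42:04 (min:sec) = 2,524 s; 32,000 × 2,524 × 1 × 2 = 161,536,000 bytes.
Track E: 21:01 (min:sec) = 1,261 s; 11,025 × 1,261 × 2 × 2 = 55,610,100 bytes.
Total = 6,733,828,500 bytes = 6.7 GB.

6.7 GB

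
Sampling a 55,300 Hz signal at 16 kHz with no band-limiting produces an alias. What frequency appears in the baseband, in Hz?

Nyquist = 16,000/2 = 8,000 Hz; 55,300 Hz exceeds it.
Alias = |55,300 − 3×16,000| = |55,300 − 48,000| = 7,300 Hz.

7,300 Hz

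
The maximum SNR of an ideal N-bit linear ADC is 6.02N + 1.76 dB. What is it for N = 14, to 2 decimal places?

6.02 × 14 + 1.76 = 86.04 dB.

86.04 dB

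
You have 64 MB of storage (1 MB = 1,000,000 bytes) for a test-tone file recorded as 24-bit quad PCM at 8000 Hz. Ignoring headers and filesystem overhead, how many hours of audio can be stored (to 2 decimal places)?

0.19 hours

Uncompressed byte rate = 8,000 × 3 × 4 = 96,000 bytes/s.
Capacity = 64 × 1,000,000 = 64,000,000 bytes.
64,000,000 / 96,000 ≈ 666.67 s → 0.19 hours.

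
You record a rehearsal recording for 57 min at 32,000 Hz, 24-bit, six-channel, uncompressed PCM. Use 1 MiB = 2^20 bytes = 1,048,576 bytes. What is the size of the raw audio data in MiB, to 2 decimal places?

Duration = 57 min = 3,420 s.
Bytes = 32,000 samples/s × 3,420 s × 3 bytes/sample × 6 ch = 1,969,920,000 bytes.
1,969,920,000 / 1,048,576 = 1878.66 MiB.

1878.66 MiB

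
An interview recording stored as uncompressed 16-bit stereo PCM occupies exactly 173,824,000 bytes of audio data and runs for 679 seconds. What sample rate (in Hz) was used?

Bytes = sample_rate × seconds × bytes_per_sample × channels.
sample_rate = 173,824,000 / (679 × 2 × 2) = 173,824,000 / 2,716 = 64,000 Hz.

64,000 Hz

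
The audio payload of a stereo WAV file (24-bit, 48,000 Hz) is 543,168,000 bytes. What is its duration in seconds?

1,886 seconds

Byte rate = 48,000 × 3 × 2 = 288,000 bytes/s.
Duration = 543,168,000 / 288,000 = 1,886 s.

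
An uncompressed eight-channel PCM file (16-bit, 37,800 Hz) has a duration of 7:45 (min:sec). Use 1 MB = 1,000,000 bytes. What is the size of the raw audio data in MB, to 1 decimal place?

Duration = 7:45 (min:sec) = 465 s.
Bytes = 37,800 samples/s × 465 s × 2 bytes/sample × 8 ch = 281,232,000 bytes.
281,232,000 / 1,000,000 = 281.2 MB.

281.2 MB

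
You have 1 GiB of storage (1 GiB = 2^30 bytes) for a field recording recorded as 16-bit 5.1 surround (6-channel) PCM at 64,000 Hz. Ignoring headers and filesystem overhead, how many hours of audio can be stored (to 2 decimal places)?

Uncompressed byte rate = 64,000 × 2 × 6 = 768,000 bytes/s.
Capacity = 1 × 1,073,741,824 = 1,073,741,824 bytes.
1,073,741,824 / 768,000 ≈ 1398.1 s → 0.39 hours.

0.39 hours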